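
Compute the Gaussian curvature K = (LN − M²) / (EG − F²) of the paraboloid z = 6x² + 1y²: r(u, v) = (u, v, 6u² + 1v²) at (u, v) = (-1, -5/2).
K = 6/7225

Coefficients of the first fundamental form: E = 144*u^2 + 1, F = 24*u*v, G = 4*v^2 + 1.
Coefficients of the second fundamental form: L = 12/sqrt(144*u^2 + 4*v^2 + 1), M = 0, N = 2/sqrt(144*u^2 + 4*v^2 + 1).
Assemble K = (LN − M²)/(EG − F²) = 24/(20736*u^4 + 1152*u^2*v^2 + 288*u^2 + 16*v^4 + 8*v^2 + 1). At (u, v) = (-1, -5/2): K = 6/7225.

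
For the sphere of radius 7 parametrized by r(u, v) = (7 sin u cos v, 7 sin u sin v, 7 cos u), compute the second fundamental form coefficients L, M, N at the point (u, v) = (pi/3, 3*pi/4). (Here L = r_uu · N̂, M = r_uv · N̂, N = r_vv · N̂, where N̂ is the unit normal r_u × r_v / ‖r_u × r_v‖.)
L = -7;  M = 0;  N = -21/4

Compute the unit normal N̂(u, v) = (sin(u)^2*cos(v)/Abs(sin(u)), sin(u)^2*sin(v)/Abs(sin(u)), sin(2*u)/(2*Abs(sin(u)))), and the second partials r_uu, r_uv, r_vv. Take dot products:
  L(u, v) = r_uu · N̂ = -7*sin(u)/Abs(sin(u)),
  M(u, v) = r_uv · N̂ = 0,
  N(u, v) = r_vv · N̂ = -7*sin(u)^3/Abs(sin(u)).
Evaluating at (u, v) = (pi/3, 3*pi/4):
  L = -7, M = 0, N = -21/4.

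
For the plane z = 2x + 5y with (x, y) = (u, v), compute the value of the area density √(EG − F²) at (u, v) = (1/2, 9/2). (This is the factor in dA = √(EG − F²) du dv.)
√(EG − F²)|_{(1/2, 9/2)} = sqrt(30)

E = 5, F = 10, G = 26, so EG − F² = 30. Taking the positive square root: √(EG − F²) = sqrt(30). At (u, v) = (1/2, 9/2): sqrt(30).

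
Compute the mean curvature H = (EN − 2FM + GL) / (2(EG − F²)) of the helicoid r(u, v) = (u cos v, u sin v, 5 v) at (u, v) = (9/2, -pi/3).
H = 0

With E = 1, F = 0, G = u^2 + 25, L = 0, M = -5/sqrt(u^2 + 25), N = 0, assemble
  H = (EN − 2FM + GL) / (2(EG − F²)) = 0.
At (u, v) = (9/2, -pi/3): H = 0.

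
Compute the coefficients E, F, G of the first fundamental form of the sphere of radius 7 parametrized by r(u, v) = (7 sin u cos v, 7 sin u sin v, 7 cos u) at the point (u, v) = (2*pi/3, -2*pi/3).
E = 49;  F = 0;  G = 147/4

Partials: r_u = (7*cos(u)*cos(v), 7*sin(v)*cos(u), -7*sin(u)), r_v = (-7*sin(u)*sin(v), 7*sin(u)*cos(v), 0). As functions of (u, v):
  E = r_u · r_u = 49,
  F = r_u · r_v = 0,
  G = r_v · r_v = 49*sin(u)^2.
Evaluating at (u, v) = (2*pi/3, -2*pi/3): E = 49, F = 0, G = 147/4.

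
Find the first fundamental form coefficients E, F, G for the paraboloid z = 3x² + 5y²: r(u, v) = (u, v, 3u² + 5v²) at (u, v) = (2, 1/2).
E = 145;  F = 60;  G = 26

Partials: r_u = (1, 0, 6*u), r_v = (0, 1, 10*v). As functions of (u, v):
  E = r_u · r_u = 36*u^2 + 1,
  F = r_u · r_v = 60*u*v,
  G = r_v · r_v = 100*v^2 + 1.
Evaluating at (u, v) = (2, 1/2): E = 145, F = 60, G = 26.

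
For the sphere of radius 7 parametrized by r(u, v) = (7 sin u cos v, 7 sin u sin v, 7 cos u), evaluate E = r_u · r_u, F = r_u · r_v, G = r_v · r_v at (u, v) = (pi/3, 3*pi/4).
E = 49;  F = 0;  G = 147/4

Partials: r_u = (7*cos(u)*cos(v), 7*sin(v)*cos(u), -7*sin(u)), r_v = (-7*sin(u)*sin(v), 7*sin(u)*cos(v), 0). As functions of (u, v):
  E = r_u · r_u = 49,
  F = r_u · r_v = 0,
  G = r_v · r_v = 49*sin(u)^2.
Evaluating at (u, v) = (pi/3, 3*pi/4): E = 49, F = 0, G = 147/4.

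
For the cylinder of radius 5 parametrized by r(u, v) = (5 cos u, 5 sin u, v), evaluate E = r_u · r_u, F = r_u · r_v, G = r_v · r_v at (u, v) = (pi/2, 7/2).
E = 25;  F = 0;  G = 1

Partials: r_u = (-5*sin(u), 5*cos(u), 0), r_v = (0, 0, 1). As functions of (u, v):
  E = r_u · r_u = 25,
  F = r_u · r_v = 0,
  G = r_v · r_v = 1.
Evaluating at (u, v) = (pi/2, 7/2): E = 25, F = 0, G = 1.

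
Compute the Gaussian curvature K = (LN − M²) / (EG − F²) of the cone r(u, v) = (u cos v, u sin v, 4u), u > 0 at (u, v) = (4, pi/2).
K = 0

Coefficients of the first fundamental form: E = 17, F = 0, G = u^2.
Coefficients of the second fundamental form: L = 0, M = 0, N = 4*sqrt(17)*u^2/(17*Abs(u)).
Assemble K = (LN − M²)/(EG − F²) = 0. At (u, v) = (4, pi/2): K = 0.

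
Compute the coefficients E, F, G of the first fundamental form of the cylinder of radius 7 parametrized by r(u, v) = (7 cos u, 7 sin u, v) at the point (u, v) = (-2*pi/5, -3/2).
E = 49;  F = 0;  G = 1

Partials: r_u = (-7*sin(u), 7*cos(u), 0), r_v = (0, 0, 1). As functions of (u, v):
  E = r_u · r_u = 49,
  F = r_u · r_v = 0,
  G = r_v · r_v = 1.
Evaluating at (u, v) = (-2*pi/5, -3/2): E = 49, F = 0, G = 1.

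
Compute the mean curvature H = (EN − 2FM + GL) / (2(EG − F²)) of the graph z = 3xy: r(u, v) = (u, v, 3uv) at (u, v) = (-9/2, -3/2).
H = -729*sqrt(814)/331298

With E = 9*v^2 + 1, F = 9*u*v, G = 9*u^2 + 1, L = 0, M = 3/sqrt(9*u^2 + 9*v^2 + 1), N = 0, assemble
  H = (EN − 2FM + GL) / (2(EG − F²)) = -27*u*v/(9*u^2 + 9*v^2 + 1)^(3/2).
At (u, v) = (-9/2, -3/2): H = -729*sqrt(814)/331298.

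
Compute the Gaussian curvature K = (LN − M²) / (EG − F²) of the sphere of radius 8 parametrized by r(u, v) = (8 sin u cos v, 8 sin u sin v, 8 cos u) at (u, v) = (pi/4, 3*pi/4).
K = 1/64

Coefficients of the first fundamental form: E = 64, F = 0, G = 64*sin(u)^2.
Coefficients of the second fundamental form: L = -8*sin(u)/Abs(sin(u)), M = 0, N = -8*sin(u)^3/Abs(sin(u)).
Assemble K = (LN − M²)/(EG − F²) = 1/64. At (u, v) = (pi/4, 3*pi/4): K = 1/64.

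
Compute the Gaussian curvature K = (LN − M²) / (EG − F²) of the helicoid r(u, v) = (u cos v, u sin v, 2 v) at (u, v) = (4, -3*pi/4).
K = -1/100

Coefficients of the first fundamental form: E = 1, F = 0, G = u^2 + 4.
Coefficients of the second fundamental form: L = 0, M = -2/sqrt(u^2 + 4), N = 0.
Assemble K = (LN − M²)/(EG − F²) = -4/(u^2 + 4)^2. At (u, v) = (4, -3*pi/4): K = -1/100.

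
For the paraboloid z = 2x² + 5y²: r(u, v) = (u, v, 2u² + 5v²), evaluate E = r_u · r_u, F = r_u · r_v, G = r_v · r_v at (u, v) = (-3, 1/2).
E = 145;  F = -60;  G = 26

Partials: r_u = (1, 0, 4*u), r_v = (0, 1, 10*v). As functions of (u, v):
  E = r_u · r_u = 16*u^2 + 1,
  F = r_u · r_v = 40*u*v,
  G = r_v · r_v = 100*v^2 + 1.
Evaluating at (u, v) = (-3, 1/2): E = 145, F = -60, G = 26.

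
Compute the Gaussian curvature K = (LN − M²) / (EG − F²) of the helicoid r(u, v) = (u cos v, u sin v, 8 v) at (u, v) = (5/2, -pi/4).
K = -1024/78961

Coefficients of the first fundamental form: E = 1, F = 0, G = u^2 + 64.
Coefficients of the second fundamental form: L = 0, M = -8/sqrt(u^2 + 64), N = 0.
Assemble K = (LN − M²)/(EG − F²) = -64/(u^2 + 64)^2. At (u, v) = (5/2, -pi/4): K = -1024/78961.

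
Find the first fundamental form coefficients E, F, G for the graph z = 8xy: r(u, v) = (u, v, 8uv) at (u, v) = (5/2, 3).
E = 577;  F = 480;  G = 401

Partials: r_u = (1, 0, 8*v), r_v = (0, 1, 8*u). As functions of (u, v):
  E = r_u · r_u = 64*v^2 + 1,
  F = r_u · r_v = 64*u*v,
  G = r_v · r_v = 64*u^2 + 1.
Evaluating at (u, v) = (5/2, 3): E = 577, F = 480, G = 401.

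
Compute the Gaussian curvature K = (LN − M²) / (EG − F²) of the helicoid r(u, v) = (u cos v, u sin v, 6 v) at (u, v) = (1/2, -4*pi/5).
K = -576/21025

Coefficients of the first fundamental form: E = 1, F = 0, G = u^2 + 36.
Coefficients of the second fundamental form: L = 0, M = -6/sqrt(u^2 + 36), N = 0.
Assemble K = (LN − M²)/(EG − F²) = -36/(u^2 + 36)^2. At (u, v) = (1/2, -4*pi/5): K = -576/21025.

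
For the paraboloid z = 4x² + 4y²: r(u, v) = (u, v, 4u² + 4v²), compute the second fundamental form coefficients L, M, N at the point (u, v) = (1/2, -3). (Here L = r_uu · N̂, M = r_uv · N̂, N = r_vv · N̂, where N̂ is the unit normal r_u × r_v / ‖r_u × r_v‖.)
L = 8*sqrt(593)/593;  M = 0;  N = 8*sqrt(593)/593

Compute the unit normal N̂(u, v) = (-8*u/sqrt(64*u^2 + 64*v^2 + 1), -8*v/sqrt(64*u^2 + 64*v^2 + 1), 1/sqrt(64*u^2 + 64*v^2 + 1)), and the second partials r_uu, r_uv, r_vv. Take dot products:
  L(u, v) = r_uu · N̂ = 8/sqrt(64*u^2 + 64*v^2 + 1),
  M(u, v) = r_uv · N̂ = 0,
  N(u, v) = r_vv · N̂ = 8/sqrt(64*u^2 + 64*v^2 + 1).
Evaluating at (u, v) = (1/2, -3):
  L = 8*sqrt(593)/593, M = 0, N = 8*sqrt(593)/593.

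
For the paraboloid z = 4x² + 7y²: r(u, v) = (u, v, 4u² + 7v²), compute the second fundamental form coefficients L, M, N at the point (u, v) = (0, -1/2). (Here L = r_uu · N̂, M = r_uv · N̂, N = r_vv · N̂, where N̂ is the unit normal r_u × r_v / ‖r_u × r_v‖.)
L = 4*sqrt(2)/5;  M = 0;  N = 7*sqrt(2)/5

Compute the unit normal N̂(u, v) = (-8*u/sqrt(64*u^2 + 196*v^2 + 1), -14*v/sqrt(64*u^2 + 196*v^2 + 1), 1/sqrt(64*u^2 + 196*v^2 + 1)), and the second partials r_uu, r_uv, r_vv. Take dot products:
  L(u, v) = r_uu · N̂ = 8/sqrt(64*u^2 + 196*v^2 + 1),
  M(u, v) = r_uv · N̂ = 0,
  N(u, v) = r_vv · N̂ = 14/sqrt(64*u^2 + 196*v^2 + 1).
Evaluating at (u, v) = (0, -1/2):
  L = 4*sqrt(2)/5, M = 0, N = 7*sqrt(2)/5.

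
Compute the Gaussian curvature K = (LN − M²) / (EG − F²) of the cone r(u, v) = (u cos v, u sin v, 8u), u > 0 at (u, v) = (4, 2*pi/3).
K = 0

Coefficients of the first fundamental form: E = 65, F = 0, G = u^2.
Coefficients of the second fundamental form: L = 0, M = 0, N = 8*sqrt(65)*u^2/(65*Abs(u)).
Assemble K = (LN − M²)/(EG − F²) = 0. At (u, v) = (4, 2*pi/3): K = 0.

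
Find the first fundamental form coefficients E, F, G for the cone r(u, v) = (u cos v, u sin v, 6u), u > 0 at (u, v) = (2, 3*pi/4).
E = 37;  F = 0;  G = 4

Partials: r_u = (cos(v), sin(v), 6), r_v = (-u*sin(v), u*cos(v), 0). As functions of (u, v):
  E = r_u · r_u = 37,
  F = r_u · r_v = 0,
  G = r_v · r_v = u^2.
Evaluating at (u, v) = (2, 3*pi/4): E = 37, F = 0, G = 4.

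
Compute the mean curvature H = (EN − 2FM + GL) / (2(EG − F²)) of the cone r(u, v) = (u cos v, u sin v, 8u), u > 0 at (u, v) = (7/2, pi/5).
H = 8*sqrt(65)/455

With E = 65, F = 0, G = u^2, L = 0, M = 0, N = 8*sqrt(65)*u^2/(65*Abs(u)), assemble
  H = (EN − 2FM + GL) / (2(EG − F²)) = 4*sqrt(65)/(65*Abs(u)).
At (u, v) = (7/2, pi/5): H = 8*sqrt(65)/455.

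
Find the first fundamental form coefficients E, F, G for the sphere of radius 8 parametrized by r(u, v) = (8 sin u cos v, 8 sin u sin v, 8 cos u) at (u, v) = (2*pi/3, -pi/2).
E = 64;  F = 0;  G = 48

Partials: r_u = (8*cos(u)*cos(v), 8*sin(v)*cos(u), -8*sin(u)), r_v = (-8*sin(u)*sin(v), 8*sin(u)*cos(v), 0). As functions of (u, v):
  E = r_u · r_u = 64,
  F = r_u · r_v = 0,
  G = r_v · r_v = 64*sin(u)^2.
Evaluating at (u, v) = (2*pi/3, -pi/2): E = 64, F = 0, G = 48.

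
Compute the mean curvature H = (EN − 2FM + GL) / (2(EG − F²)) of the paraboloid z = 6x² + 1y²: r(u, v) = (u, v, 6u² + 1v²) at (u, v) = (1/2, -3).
H = 259*sqrt(73)/5329

With E = 144*u^2 + 1, F = 24*u*v, G = 4*v^2 + 1, L = 12/sqrt(144*u^2 + 4*v^2 + 1), M = 0, N = 2/sqrt(144*u^2 + 4*v^2 + 1), assemble
  H = (EN − 2FM + GL) / (2(EG − F²)) = (144*u^2 + 24*v^2 + 7)/(144*u^2 + 4*v^2 + 1)^(3/2).
At (u, v) = (1/2, -3): H = 259*sqrt(73)/5329.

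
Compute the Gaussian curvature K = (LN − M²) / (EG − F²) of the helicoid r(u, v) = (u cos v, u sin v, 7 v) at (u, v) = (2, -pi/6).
K = -49/2809

Coefficients of the first fundamental form: E = 1, F = 0, G = u^2 + 49.
Coefficients of the second fundamental form: L = 0, M = -7/sqrt(u^2 + 49), N = 0.
Assemble K = (LN − M²)/(EG − F²) = -49/(u^2 + 49)^2. At (u, v) = (2, -pi/6): K = -49/2809.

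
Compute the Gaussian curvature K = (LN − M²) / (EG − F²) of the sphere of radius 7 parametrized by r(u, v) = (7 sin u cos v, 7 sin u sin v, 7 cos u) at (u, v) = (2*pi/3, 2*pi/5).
K = 1/49

Coefficients of the first fundamental form: E = 49, F = 0, G = 49*sin(u)^2.
Coefficients of the second fundamental form: L = -7*sin(u)/Abs(sin(u)), M = 0, N = -7*sin(u)^3/Abs(sin(u)).
Assemble K = (LN − M²)/(EG − F²) = 1/49. At (u, v) = (2*pi/3, 2*pi/5): K = 1/49.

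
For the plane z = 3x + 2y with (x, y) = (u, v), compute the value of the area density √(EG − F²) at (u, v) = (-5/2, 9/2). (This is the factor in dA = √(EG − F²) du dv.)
√(EG − F²)|_{(-5/2, 9/2)} = sqrt(14)

E = 10, F = 6, G = 5, so EG − F² = 14. Taking the positive square root: √(EG − F²) = sqrt(14). At (u, v) = (-5/2, 9/2): sqrt(14).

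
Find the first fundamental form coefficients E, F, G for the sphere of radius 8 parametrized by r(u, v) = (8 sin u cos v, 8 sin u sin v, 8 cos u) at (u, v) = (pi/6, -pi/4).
E = 64;  F = 0;  G = 16

Partials: r_u = (8*cos(u)*cos(v), 8*sin(v)*cos(u), -8*sin(u)), r_v = (-8*sin(u)*sin(v), 8*sin(u)*cos(v), 0). As functions of (u, v):
  E = r_u · r_u = 64,
  F = r_u · r_v = 0,
  G = r_v · r_v = 64*sin(u)^2.
Evaluating at (u, v) = (pi/6, -pi/4): E = 64, F = 0, G = 16.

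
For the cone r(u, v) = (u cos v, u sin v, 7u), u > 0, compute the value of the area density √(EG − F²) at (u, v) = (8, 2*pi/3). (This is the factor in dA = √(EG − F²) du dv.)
√(EG − F²)|_{(8, 2*pi/3)} = 40*sqrt(2)

E = 50, F = 0, G = u^2, so EG − F² = 50*u^2. Taking the positive square root: √(EG − F²) = 5*sqrt(2)*Abs(u). At (u, v) = (8, 2*pi/3): 40*sqrt(2).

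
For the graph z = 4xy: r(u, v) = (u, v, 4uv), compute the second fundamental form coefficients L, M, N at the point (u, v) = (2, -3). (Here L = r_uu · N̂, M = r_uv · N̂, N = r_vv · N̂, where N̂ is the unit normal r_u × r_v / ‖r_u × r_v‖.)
L = 0;  M = 4*sqrt(209)/209;  N = 0

Compute the unit normal N̂(u, v) = (-4*v/sqrt(16*u^2 + 16*v^2 + 1), -4*u/sqrt(16*u^2 + 16*v^2 + 1), 1/sqrt(16*u^2 + 16*v^2 + 1)), and the second partials r_uu, r_uv, r_vv. Take dot products:
  L(u, v) = r_uu · N̂ = 0,
  M(u, v) = r_uv · N̂ = 4/sqrt(16*u^2 + 16*v^2 + 1),
  N(u, v) = r_vv · N̂ = 0.
Evaluating at (u, v) = (2, -3):
  L = 0, M = 4*sqrt(209)/209, N = 0.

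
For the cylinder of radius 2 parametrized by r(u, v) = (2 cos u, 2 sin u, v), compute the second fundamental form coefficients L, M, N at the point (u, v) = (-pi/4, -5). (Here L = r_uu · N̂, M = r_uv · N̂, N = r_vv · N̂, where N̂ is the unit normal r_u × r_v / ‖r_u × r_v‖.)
L = -2;  M = 0;  N = 0

Compute the unit normal N̂(u, v) = (cos(u), sin(u), 0), and the second partials r_uu, r_uv, r_vv. Take dot products:
  L(u, v) = r_uu · N̂ = -2,
  M(u, v) = r_uv · N̂ = 0,
  N(u, v) = r_vv · N̂ = 0.
Evaluating at (u, v) = (-pi/4, -5):
  L = -2, M = 0, N = 0.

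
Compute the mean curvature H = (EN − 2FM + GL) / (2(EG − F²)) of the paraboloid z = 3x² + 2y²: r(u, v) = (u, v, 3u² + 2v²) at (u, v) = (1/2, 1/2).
H = 5*sqrt(14)/28

With E = 36*u^2 + 1, F = 24*u*v, G = 16*v^2 + 1, L = 6/sqrt(36*u^2 + 16*v^2 + 1), M = 0, N = 4/sqrt(36*u^2 + 16*v^2 + 1), assemble
  H = (EN − 2FM + GL) / (2(EG − F²)) = (72*u^2 + 48*v^2 + 5)/(36*u^2 + 16*v^2 + 1)^(3/2).
At (u, v) = (1/2, 1/2): H = 5*sqrt(14)/28.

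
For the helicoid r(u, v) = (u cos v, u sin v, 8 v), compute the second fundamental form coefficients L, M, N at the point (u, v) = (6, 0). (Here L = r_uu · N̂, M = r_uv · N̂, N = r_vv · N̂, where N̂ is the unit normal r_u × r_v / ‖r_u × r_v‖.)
L = 0;  M = -4/5;  N = 0

Compute the unit normal N̂(u, v) = (8*sin(v)/sqrt(u^2 + 64), -8*cos(v)/sqrt(u^2 + 64), u/sqrt(u^2 + 64)), and the second partials r_uu, r_uv, r_vv. Take dot products:
  L(u, v) = r_uu · N̂ = 0,
  M(u, v) = r_uv · N̂ = -8/sqrt(u^2 + 64),
  N(u, v) = r_vv · N̂ = 0.
Evaluating at (u, v) = (6, 0):
  L = 0, M = -4/5, N = 0.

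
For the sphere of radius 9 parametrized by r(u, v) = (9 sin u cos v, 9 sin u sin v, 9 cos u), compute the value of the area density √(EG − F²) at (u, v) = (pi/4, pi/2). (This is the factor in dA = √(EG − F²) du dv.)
√(EG − F²)|_{(pi/4, pi/2)} = 81*sqrt(2)/2

E = 81, F = 0, G = 81*sin(u)^2, so EG − F² = 6561*sin(u)^2. Taking the positive square root: √(EG − F²) = 81*Abs(sin(u)). At (u, v) = (pi/4, pi/2): 81*sqrt(2)/2.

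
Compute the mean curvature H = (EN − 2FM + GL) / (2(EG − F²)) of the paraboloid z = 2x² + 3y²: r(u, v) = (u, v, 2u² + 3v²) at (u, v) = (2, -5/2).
H = 647*sqrt(290)/84100

With E = 16*u^2 + 1, F = 24*u*v, G = 36*v^2 + 1, L = 4/sqrt(16*u^2 + 36*v^2 + 1), M = 0, N = 6/sqrt(16*u^2 + 36*v^2 + 1), assemble
  H = (EN − 2FM + GL) / (2(EG − F²)) = (48*u^2 + 72*v^2 + 5)/(16*u^2 + 36*v^2 + 1)^(3/2).
At (u, v) = (2, -5/2): H = 647*sqrt(290)/84100.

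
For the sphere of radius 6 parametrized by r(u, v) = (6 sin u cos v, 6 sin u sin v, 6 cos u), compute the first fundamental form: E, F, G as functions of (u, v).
E = 36;  F = 0;  G = 36*sin(u)^2

Compute partials: r_u = (6*cos(u)*cos(v), 6*sin(v)*cos(u), -6*sin(u)), r_v = (-6*sin(u)*sin(v), 6*sin(u)*cos(v), 0). Then
  E = r_u · r_u = 36,
  F = r_u · r_v = 0,
  G = r_v · r_v = 36*sin(u)^2.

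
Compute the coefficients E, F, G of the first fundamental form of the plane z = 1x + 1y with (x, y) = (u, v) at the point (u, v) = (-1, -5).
E = 2;  F = 1;  G = 2

Partials: r_u = (1, 0, 1), r_v = (0, 1, 1). As functions of (u, v):
  E = r_u · r_u = 2,
  F = r_u · r_v = 1,
  G = r_v · r_v = 2.
Evaluating at (u, v) = (-1, -5): E = 2, F = 1, G = 2.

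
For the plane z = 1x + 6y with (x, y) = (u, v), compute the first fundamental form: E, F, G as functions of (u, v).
E = 2;  F = 6;  G = 37

Compute partials: r_u = (1, 0, 1), r_v = (0, 1, 6). Then
  E = r_u · r_u = 2,
  F = r_u · r_v = 6,
  G = r_v · r_v = 37.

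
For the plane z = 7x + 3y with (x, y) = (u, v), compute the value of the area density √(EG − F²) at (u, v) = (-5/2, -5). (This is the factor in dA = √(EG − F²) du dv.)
√(EG − F²)|_{(-5/2, -5)} = sqrt(59)

E = 50, F = 21, G = 10, so EG − F² = 59. Taking the positive square root: √(EG − F²) = sqrt(59). At (u, v) = (-5/2, -5): sqrt(59).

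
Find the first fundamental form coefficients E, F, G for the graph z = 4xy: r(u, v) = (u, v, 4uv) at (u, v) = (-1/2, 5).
E = 401;  F = -40;  G = 5

Partials: r_u = (1, 0, 4*v), r_v = (0, 1, 4*u). As functions of (u, v):
  E = r_u · r_u = 16*v^2 + 1,
  F = r_u · r_v = 16*u*v,
  G = r_v · r_v = 16*u^2 + 1.
Evaluating at (u, v) = (-1/2, 5): E = 401, F = -40, G = 5.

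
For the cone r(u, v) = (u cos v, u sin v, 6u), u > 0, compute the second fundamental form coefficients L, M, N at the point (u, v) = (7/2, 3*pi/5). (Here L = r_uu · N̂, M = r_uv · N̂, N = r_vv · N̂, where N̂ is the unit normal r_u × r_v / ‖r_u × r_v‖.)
L = 0;  M = 0;  N = 21*sqrt(37)/37

Compute the unit normal N̂(u, v) = (-6*sqrt(37)*u*cos(v)/(37*Abs(u)), -6*sqrt(37)*u*sin(v)/(37*Abs(u)), sqrt(37)*u/(37*Abs(u))), and the second partials r_uu, r_uv, r_vv. Take dot products:
  L(u, v) = r_uu · N̂ = 0,
  M(u, v) = r_uv · N̂ = 0,
  N(u, v) = r_vv · N̂ = 6*sqrt(37)*u^2/(37*Abs(u)).
Evaluating at (u, v) = (7/2, 3*pi/5):
  L = 0, M = 0, N = 21*sqrt(37)/37.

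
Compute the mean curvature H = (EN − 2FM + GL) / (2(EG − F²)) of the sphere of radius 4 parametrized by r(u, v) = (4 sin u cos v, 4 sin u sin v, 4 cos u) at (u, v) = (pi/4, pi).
H = -1/4

With E = 16, F = 0, G = 16*sin(u)^2, L = -4*sin(u)/Abs(sin(u)), M = 0, N = -4*sin(u)^3/Abs(sin(u)), assemble
  H = (EN − 2FM + GL) / (2(EG − F²)) = -sin(u)/(4*Abs(sin(u))).
At (u, v) = (pi/4, pi): H = -1/4.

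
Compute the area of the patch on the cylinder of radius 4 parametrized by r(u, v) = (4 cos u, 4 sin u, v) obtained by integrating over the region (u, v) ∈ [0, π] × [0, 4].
Area = 16*pi

Area = ∫∫ √(EG − F²) du dv with √(EG − F²) = 4. Integrating over [0, π] × [0, 4] gives 16*pi.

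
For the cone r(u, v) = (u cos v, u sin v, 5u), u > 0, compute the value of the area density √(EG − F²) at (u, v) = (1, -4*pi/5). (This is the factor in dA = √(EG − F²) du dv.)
√(EG − F²)|_{(1, -4*pi/5)} = sqrt(26)

E = 26, F = 0, G = u^2, so EG − F² = 26*u^2. Taking the positive square root: √(EG − F²) = sqrt(26)*Abs(u). At (u, v) = (1, -4*pi/5): sqrt(26).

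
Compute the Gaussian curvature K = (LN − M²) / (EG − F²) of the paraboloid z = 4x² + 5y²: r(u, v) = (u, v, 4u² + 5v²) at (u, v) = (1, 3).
K = 16/186245

Coefficients of the first fundamental form: E = 64*u^2 + 1, F = 80*u*v, G = 100*v^2 + 1.
Coefficients of the second fundamental form: L = 8/sqrt(64*u^2 + 100*v^2 + 1), M = 0, N = 10/sqrt(64*u^2 + 100*v^2 + 1).
Assemble K = (LN − M²)/(EG − F²) = 80/(4096*u^4 + 12800*u^2*v^2 + 128*u^2 + 10000*v^4 + 200*v^2 + 1). At (u, v) = (1, 3): K = 16/186245.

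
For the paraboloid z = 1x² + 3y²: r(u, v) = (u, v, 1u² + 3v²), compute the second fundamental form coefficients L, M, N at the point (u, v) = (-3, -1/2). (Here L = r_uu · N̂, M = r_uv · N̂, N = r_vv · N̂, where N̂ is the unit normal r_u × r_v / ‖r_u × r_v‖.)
L = sqrt(46)/23;  M = 0;  N = 3*sqrt(46)/23

Compute the unit normal N̂(u, v) = (-2*u/sqrt(4*u^2 + 36*v^2 + 1), -6*v/sqrt(4*u^2 + 36*v^2 + 1), 1/sqrt(4*u^2 + 36*v^2 + 1)), and the second partials r_uu, r_uv, r_vv. Take dot products:
  L(u, v) = r_uu · N̂ = 2/sqrt(4*u^2 + 36*v^2 + 1),
  M(u, v) = r_uv · N̂ = 0,
  N(u, v) = r_vv · N̂ = 6/sqrt(4*u^2 + 36*v^2 + 1).
Evaluating at (u, v) = (-3, -1/2):
  L = sqrt(46)/23, M = 0, N = 3*sqrt(46)/23.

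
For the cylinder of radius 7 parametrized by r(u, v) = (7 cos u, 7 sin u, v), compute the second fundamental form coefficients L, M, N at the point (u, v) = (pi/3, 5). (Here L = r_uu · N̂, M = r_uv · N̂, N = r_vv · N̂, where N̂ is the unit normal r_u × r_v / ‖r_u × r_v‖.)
L = -7;  M = 0;  N = 0

Compute the unit normal N̂(u, v) = (cos(u), sin(u), 0), and the second partials r_uu, r_uv, r_vv. Take dot products:
  L(u, v) = r_uu · N̂ = -7,
  M(u, v) = r_uv · N̂ = 0,
  N(u, v) = r_vv · N̂ = 0.
Evaluating at (u, v) = (pi/3, 5):
  L = -7, M = 0, N = 0.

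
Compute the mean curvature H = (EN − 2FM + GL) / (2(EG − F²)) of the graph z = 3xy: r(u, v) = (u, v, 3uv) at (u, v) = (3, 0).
H = 0

With E = 9*v^2 + 1, F = 9*u*v, G = 9*u^2 + 1, L = 0, M = 3/sqrt(9*u^2 + 9*v^2 + 1), N = 0, assemble
  H = (EN − 2FM + GL) / (2(EG − F²)) = -27*u*v/(9*u^2 + 9*v^2 + 1)^(3/2).
At (u, v) = (3, 0): H = 0.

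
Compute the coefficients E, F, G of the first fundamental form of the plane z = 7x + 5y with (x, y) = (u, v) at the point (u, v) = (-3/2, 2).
E = 50;  F = 35;  G = 26

Partials: r_u = (1, 0, 7), r_v = (0, 1, 5). As functions of (u, v):
  E = r_u · r_u = 50,
  F = r_u · r_v = 35,
  G = r_v · r_v = 26.
Evaluating at (u, v) = (-3/2, 2): E = 50, F = 35, G = 26.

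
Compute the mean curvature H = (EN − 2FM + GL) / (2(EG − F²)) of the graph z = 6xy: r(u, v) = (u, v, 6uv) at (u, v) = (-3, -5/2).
H = -81*sqrt(22)/3025

With E = 36*v^2 + 1, F = 36*u*v, G = 36*u^2 + 1, L = 0, M = 6/sqrt(36*u^2 + 36*v^2 + 1), N = 0, assemble
  H = (EN − 2FM + GL) / (2(EG − F²)) = -216*u*v/(36*u^2 + 36*v^2 + 1)^(3/2).
At (u, v) = (-3, -5/2): H = -81*sqrt(22)/3025.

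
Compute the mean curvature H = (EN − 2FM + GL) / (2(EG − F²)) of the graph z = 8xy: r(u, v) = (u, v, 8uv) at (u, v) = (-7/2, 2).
H = 3584*sqrt(1041)/1083681

With E = 64*v^2 + 1, F = 64*u*v, G = 64*u^2 + 1, L = 0, M = 8/sqrt(64*u^2 + 64*v^2 + 1), N = 0, assemble
  H = (EN − 2FM + GL) / (2(EG − F²)) = -512*u*v/(64*u^2 + 64*v^2 + 1)^(3/2).
At (u, v) = (-7/2, 2): H = 3584*sqrt(1041)/1083681.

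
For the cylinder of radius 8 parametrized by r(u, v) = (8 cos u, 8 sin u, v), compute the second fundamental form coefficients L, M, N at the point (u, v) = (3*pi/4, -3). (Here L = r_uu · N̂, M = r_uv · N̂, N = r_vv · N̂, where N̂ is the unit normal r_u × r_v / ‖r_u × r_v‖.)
L = -8;  M = 0;  N = 0

Compute the unit normal N̂(u, v) = (cos(u), sin(u), 0), and the second partials r_uu, r_uv, r_vv. Take dot products:
  L(u, v) = r_uu · N̂ = -8,
  M(u, v) = r_uv · N̂ = 0,
  N(u, v) = r_vv · N̂ = 0.
Evaluating at (u, v) = (3*pi/4, -3):
  L = -8, M = 0, N = 0.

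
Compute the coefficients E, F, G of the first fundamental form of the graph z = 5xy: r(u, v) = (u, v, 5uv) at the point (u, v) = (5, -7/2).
E = 1229/4;  F = -875/2;  G = 626

Partials: r_u = (1, 0, 5*v), r_v = (0, 1, 5*u). As functions of (u, v):
  E = r_u · r_u = 25*v^2 + 1,
  F = r_u · r_v = 25*u*v,
  G = r_v · r_v = 25*u^2 + 1.
Evaluating at (u, v) = (5, -7/2): E = 1229/4, F = -875/2, G = 626.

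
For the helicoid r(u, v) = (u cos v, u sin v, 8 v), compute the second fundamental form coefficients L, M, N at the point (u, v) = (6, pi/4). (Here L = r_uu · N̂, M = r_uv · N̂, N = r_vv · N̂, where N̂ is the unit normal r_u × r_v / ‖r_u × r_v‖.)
L = 0;  M = -4/5;  N = 0

Compute the unit normal N̂(u, v) = (8*sin(v)/sqrt(u^2 + 64), -8*cos(v)/sqrt(u^2 + 64), u/sqrt(u^2 + 64)), and the second partials r_uu, r_uv, r_vv. Take dot products:
  L(u, v) = r_uu · N̂ = 0,
  M(u, v) = r_uv · N̂ = -8/sqrt(u^2 + 64),
  N(u, v) = r_vv · N̂ = 0.
Evaluating at (u, v) = (6, pi/4):
  L = 0, M = -4/5, N = 0.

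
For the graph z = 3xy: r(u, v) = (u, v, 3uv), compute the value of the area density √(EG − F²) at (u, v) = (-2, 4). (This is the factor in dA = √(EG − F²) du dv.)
√(EG − F²)|_{(-2, 4)} = sqrt(181)

E = 9*v^2 + 1, F = 9*u*v, G = 9*u^2 + 1, so EG − F² = 9*u^2 + 9*v^2 + 1. Taking the positive square root: √(EG − F²) = sqrt(9*u^2 + 9*v^2 + 1). At (u, v) = (-2, 4): sqrt(181).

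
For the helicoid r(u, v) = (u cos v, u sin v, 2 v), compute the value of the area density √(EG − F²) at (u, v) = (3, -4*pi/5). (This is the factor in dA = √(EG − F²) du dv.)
√(EG − F²)|_{(3, -4*pi/5)} = sqrt(13)

E = 1, F = 0, G = u^2 + 4, so EG − F² = u^2 + 4. Taking the positive square root: √(EG − F²) = sqrt(u^2 + 4). At (u, v) = (3, -4*pi/5): sqrt(13).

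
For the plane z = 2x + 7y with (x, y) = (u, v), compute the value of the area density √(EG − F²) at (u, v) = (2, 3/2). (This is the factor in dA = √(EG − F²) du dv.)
√(EG − F²)|_{(2, 3/2)} = 3*sqrt(6)

E = 5, F = 14, G = 50, so EG − F² = 54. Taking the positive square root: √(EG − F²) = 3*sqrt(6). At (u, v) = (2, 3/2): 3*sqrt(6).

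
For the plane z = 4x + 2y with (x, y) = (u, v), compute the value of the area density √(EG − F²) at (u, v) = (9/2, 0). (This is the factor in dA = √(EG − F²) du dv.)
√(EG − F²)|_{(9/2, 0)} = sqrt(21)

E = 17, F = 8, G = 5, so EG − F² = 21. Taking the positive square root: √(EG − F²) = sqrt(21). At (u, v) = (9/2, 0): sqrt(21).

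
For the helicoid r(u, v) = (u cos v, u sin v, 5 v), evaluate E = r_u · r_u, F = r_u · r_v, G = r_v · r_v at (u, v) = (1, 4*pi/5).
E = 1;  F = 0;  G = 26

Partials: r_u = (cos(v), sin(v), 0), r_v = (-u*sin(v), u*cos(v), 5). As functions of (u, v):
  E = r_u · r_u = 1,
  F = r_u · r_v = 0,
  G = r_v · r_v = u^2 + 25.
Evaluating at (u, v) = (1, 4*pi/5): E = 1, F = 0, G = 26.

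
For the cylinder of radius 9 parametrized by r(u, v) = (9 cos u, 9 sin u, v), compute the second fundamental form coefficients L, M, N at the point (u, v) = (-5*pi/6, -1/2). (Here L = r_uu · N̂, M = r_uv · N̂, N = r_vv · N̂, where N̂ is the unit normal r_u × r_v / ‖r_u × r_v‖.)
L = -9;  M = 0;  N = 0

Compute the unit normal N̂(u, v) = (cos(u), sin(u), 0), and the second partials r_uu, r_uv, r_vv. Take dot products:
  L(u, v) = r_uu · N̂ = -9,
  M(u, v) = r_uv · N̂ = 0,
  N(u, v) = r_vv · N̂ = 0.
Evaluating at (u, v) = (-5*pi/6, -1/2):
  L = -9, M = 0, N = 0.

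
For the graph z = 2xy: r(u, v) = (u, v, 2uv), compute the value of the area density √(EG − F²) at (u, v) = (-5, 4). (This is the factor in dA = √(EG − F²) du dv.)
√(EG − F²)|_{(-5, 4)} = sqrt(165)

E = 4*v^2 + 1, F = 4*u*v, G = 4*u^2 + 1, so EG − F² = 4*u^2 + 4*v^2 + 1. Taking the positive square root: √(EG − F²) = sqrt(4*u^2 + 4*v^2 + 1). At (u, v) = (-5, 4): sqrt(165).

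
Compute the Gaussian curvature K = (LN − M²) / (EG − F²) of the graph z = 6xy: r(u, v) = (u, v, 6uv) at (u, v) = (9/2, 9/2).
K = -36/2128681

Coefficients of the first fundamental form: E = 36*v^2 + 1, F = 36*u*v, G = 36*u^2 + 1.
Coefficients of the second fundamental form: L = 0, M = 6/sqrt(36*u^2 + 36*v^2 + 1), N = 0.
Assemble K = (LN − M²)/(EG − F²) = -36/(1296*u^4 + 2592*u^2*v^2 + 72*u^2 + 1296*v^4 + 72*v^2 + 1). At (u, v) = (9/2, 9/2): K = -36/2128681.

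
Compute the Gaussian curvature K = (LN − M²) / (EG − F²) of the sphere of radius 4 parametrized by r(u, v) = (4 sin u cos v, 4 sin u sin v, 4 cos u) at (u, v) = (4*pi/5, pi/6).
K = 1/16

Coefficients of the first fundamental form: E = 16, F = 0, G = 16*sin(u)^2.
Coefficients of the second fundamental form: L = -4*sin(u)/Abs(sin(u)), M = 0, N = -4*sin(u)^3/Abs(sin(u)).
Assemble K = (LN − M²)/(EG − F²) = 1/16. At (u, v) = (4*pi/5, pi/6): K = 1/16.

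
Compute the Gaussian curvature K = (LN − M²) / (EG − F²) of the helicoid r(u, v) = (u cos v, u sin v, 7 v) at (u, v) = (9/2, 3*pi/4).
K = -784/76729

Coefficients of the first fundamental form: E = 1, F = 0, G = u^2 + 49.
Coefficients of the second fundamental form: L = 0, M = -7/sqrt(u^2 + 49), N = 0.
Assemble K = (LN − M²)/(EG − F²) = -49/(u^2 + 49)^2. At (u, v) = (9/2, 3*pi/4): K = -784/76729.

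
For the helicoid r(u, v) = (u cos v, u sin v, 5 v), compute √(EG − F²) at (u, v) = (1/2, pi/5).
√(EG − F²)|_{(1/2, pi/5)} = sqrt(101)/2

E = 1, F = 0, G = u^2 + 25; EG − F² = u^2 + 25; √(EG − F²) = sqrt(u^2 + 25). At the given point: sqrt(101)/2.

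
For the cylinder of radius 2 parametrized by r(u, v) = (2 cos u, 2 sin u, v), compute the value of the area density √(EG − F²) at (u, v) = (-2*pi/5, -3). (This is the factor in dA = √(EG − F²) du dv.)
√(EG − F²)|_{(-2*pi/5, -3)} = 2

E = 4, F = 0, G = 1, so EG − F² = 4. Taking the positive square root: √(EG − F²) = 2. At (u, v) = (-2*pi/5, -3): 2.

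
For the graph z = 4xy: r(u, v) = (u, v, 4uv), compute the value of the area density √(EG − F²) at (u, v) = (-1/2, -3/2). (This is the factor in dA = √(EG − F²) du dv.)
√(EG − F²)|_{(-1/2, -3/2)} = sqrt(41)

E = 16*v^2 + 1, F = 16*u*v, G = 16*u^2 + 1, so EG − F² = 16*u^2 + 16*v^2 + 1. Taking the positive square root: √(EG − F²) = sqrt(16*u^2 + 16*v^2 + 1). At (u, v) = (-1/2, -3/2): sqrt(41).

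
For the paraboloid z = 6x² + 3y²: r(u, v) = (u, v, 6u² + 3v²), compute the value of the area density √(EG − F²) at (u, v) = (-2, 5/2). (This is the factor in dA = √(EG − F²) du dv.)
√(EG − F²)|_{(-2, 5/2)} = sqrt(802)

E = 144*u^2 + 1, F = 72*u*v, G = 36*v^2 + 1, so EG − F² = 144*u^2 + 36*v^2 + 1. Taking the positive square root: √(EG − F²) = sqrt(144*u^2 + 36*v^2 + 1). At (u, v) = (-2, 5/2): sqrt(802).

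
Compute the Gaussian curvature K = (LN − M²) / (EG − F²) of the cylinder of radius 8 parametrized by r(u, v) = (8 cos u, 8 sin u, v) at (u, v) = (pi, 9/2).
K = 0

Coefficients of the first fundamental form: E = 64, F = 0, G = 1.
Coefficients of the second fundamental form: L = -8, M = 0, N = 0.
Assemble K = (LN − M²)/(EG − F²) = 0. At (u, v) = (pi, 9/2): K = 0.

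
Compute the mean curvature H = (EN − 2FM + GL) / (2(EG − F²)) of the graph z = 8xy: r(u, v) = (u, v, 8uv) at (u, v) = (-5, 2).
H = 5120*sqrt(1857)/3448449

With E = 64*v^2 + 1, F = 64*u*v, G = 64*u^2 + 1, L = 0, M = 8/sqrt(64*u^2 + 64*v^2 + 1), N = 0, assemble
  H = (EN − 2FM + GL) / (2(EG − F²)) = -512*u*v/(64*u^2 + 64*v^2 + 1)^(3/2).
At (u, v) = (-5, 2): H = 5120*sqrt(1857)/3448449.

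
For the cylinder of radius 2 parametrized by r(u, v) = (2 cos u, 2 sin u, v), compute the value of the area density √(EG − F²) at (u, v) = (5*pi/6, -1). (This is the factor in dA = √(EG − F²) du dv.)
√(EG − F²)|_{(5*pi/6, -1)} = 2

E = 4, F = 0, G = 1, so EG − F² = 4. Taking the positive square root: √(EG − F²) = 2. At (u, v) = (5*pi/6, -1): 2.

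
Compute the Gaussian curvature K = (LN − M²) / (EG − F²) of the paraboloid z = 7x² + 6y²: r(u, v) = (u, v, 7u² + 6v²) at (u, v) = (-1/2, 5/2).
K = 42/225625

Coefficients of the first fundamental form: E = 196*u^2 + 1, F = 168*u*v, G = 144*v^2 + 1.
Coefficients of the second fundamental form: L = 14/sqrt(196*u^2 + 144*v^2 + 1), M = 0, N = 12/sqrt(196*u^2 + 144*v^2 + 1).
Assemble K = (LN − M²)/(EG − F²) = 168/(38416*u^4 + 56448*u^2*v^2 + 392*u^2 + 20736*v^4 + 288*v^2 + 1). At (u, v) = (-1/2, 5/2): K = 42/225625.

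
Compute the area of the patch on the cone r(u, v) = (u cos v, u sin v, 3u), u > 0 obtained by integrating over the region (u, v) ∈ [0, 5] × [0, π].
Area = 25*sqrt(10)*pi/2

Area = ∫∫ √(EG − F²) du dv with √(EG − F²) = sqrt(10)*Abs(u). Integrating over [0, 5] × [0, π] gives 25*sqrt(10)*pi/2.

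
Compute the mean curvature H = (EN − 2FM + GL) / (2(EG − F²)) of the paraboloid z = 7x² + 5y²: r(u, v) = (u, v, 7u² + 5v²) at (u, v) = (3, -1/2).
H = 9007*sqrt(1790)/3204100

With E = 196*u^2 + 1, F = 140*u*v, G = 100*v^2 + 1, L = 14/sqrt(196*u^2 + 100*v^2 + 1), M = 0, N = 10/sqrt(196*u^2 + 100*v^2 + 1), assemble
  H = (EN − 2FM + GL) / (2(EG − F²)) = 4*(245*u^2 + 175*v^2 + 3)/(196*u^2 + 100*v^2 + 1)^(3/2).
At (u, v) = (3, -1/2): H = 9007*sqrt(1790)/3204100.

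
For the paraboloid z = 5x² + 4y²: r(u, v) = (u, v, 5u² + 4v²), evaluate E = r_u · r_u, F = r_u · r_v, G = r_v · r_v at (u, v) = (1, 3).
E = 101;  F = 240;  G = 577

Partials: r_u = (1, 0, 10*u), r_v = (0, 1, 8*v). As functions of (u, v):
  E = r_u · r_u = 100*u^2 + 1,
  F = r_u · r_v = 80*u*v,
  G = r_v · r_v = 64*v^2 + 1.
Evaluating at (u, v) = (1, 3): E = 101, F = 240, G = 577.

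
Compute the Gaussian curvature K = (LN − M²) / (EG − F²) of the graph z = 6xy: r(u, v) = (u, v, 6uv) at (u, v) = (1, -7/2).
K = -9/57121

Coefficients of the first fundamental form: E = 36*v^2 + 1, F = 36*u*v, G = 36*u^2 + 1.
Coefficients of the second fundamental form: L = 0, M = 6/sqrt(36*u^2 + 36*v^2 + 1), N = 0.
Assemble K = (LN − M²)/(EG − F²) = -36/(1296*u^4 + 2592*u^2*v^2 + 72*u^2 + 1296*v^4 + 72*v^2 + 1). At (u, v) = (1, -7/2): K = -9/57121.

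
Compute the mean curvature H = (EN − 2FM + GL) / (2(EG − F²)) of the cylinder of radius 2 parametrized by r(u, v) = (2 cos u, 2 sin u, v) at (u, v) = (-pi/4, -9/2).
H = -1/4

With E = 4, F = 0, G = 1, L = -2, M = 0, N = 0, assemble
  H = (EN − 2FM + GL) / (2(EG − F²)) = -1/4.
At (u, v) = (-pi/4, -9/2): H = -1/4.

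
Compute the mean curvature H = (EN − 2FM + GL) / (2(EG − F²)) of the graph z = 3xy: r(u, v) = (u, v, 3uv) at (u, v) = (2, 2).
H = -108*sqrt(73)/5329

With E = 9*v^2 + 1, F = 9*u*v, G = 9*u^2 + 1, L = 0, M = 3/sqrt(9*u^2 + 9*v^2 + 1), N = 0, assemble
  H = (EN − 2FM + GL) / (2(EG − F²)) = -27*u*v/(9*u^2 + 9*v^2 + 1)^(3/2).
At (u, v) = (2, 2): H = -108*sqrt(73)/5329.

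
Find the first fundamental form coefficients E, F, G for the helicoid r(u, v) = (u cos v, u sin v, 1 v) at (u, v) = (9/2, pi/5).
E = 1;  F = 0;  G = 85/4

Partials: r_u = (cos(v), sin(v), 0), r_v = (-u*sin(v), u*cos(v), 1). As functions of (u, v):
  E = r_u · r_u = 1,
  F = r_u · r_v = 0,
  G = r_v · r_v = u^2 + 1.
Evaluating at (u, v) = (9/2, pi/5): E = 1, F = 0, G = 85/4.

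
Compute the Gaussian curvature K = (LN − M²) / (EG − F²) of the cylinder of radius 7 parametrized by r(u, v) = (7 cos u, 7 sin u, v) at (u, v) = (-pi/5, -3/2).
K = 0

Coefficients of the first fundamental form: E = 49, F = 0, G = 1.
Coefficients of the second fundamental form: L = -7, M = 0, N = 0.
Assemble K = (LN − M²)/(EG − F²) = 0. At (u, v) = (-pi/5, -3/2): K = 0.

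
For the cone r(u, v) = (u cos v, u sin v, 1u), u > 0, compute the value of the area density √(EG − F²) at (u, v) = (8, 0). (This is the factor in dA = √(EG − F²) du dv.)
√(EG − F²)|_{(8, 0)} = 8*sqrt(2)

E = 2, F = 0, G = u^2, so EG − F² = 2*u^2. Taking the positive square root: √(EG − F²) = sqrt(2)*Abs(u). At (u, v) = (8, 0): 8*sqrt(2).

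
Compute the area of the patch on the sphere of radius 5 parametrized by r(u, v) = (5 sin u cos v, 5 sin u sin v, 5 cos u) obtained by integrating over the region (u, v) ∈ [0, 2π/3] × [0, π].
Area = 75*pi/2

Area = ∫∫ √(EG − F²) du dv with √(EG − F²) = 25*Abs(sin(u)). Integrating over [0, 2π/3] × [0, π] gives 75*pi/2.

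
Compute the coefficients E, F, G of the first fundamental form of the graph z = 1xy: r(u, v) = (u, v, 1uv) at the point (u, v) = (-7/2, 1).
E = 2;  F = -7/2;  G = 53/4

Partials: r_u = (1, 0, v), r_v = (0, 1, u). As functions of (u, v):
  E = r_u · r_u = v^2 + 1,
  F = r_u · r_v = u*v,
  G = r_v · r_v = u^2 + 1.
Evaluating at (u, v) = (-7/2, 1): E = 2, F = -7/2, G = 53/4.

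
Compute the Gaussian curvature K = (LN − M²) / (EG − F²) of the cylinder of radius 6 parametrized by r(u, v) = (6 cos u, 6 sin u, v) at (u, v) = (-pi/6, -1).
K = 0

Coefficients of the first fundamental form: E = 36, F = 0, G = 1.
Coefficients of the second fundamental form: L = -6, M = 0, N = 0.
Assemble K = (LN − M²)/(EG − F²) = 0. At (u, v) = (-pi/6, -1): K = 0.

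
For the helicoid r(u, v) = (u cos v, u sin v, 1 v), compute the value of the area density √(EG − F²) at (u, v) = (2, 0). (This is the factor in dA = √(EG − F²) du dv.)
√(EG − F²)|_{(2, 0)} = sqrt(5)

E = 1, F = 0, G = u^2 + 1, so EG − F² = u^2 + 1. Taking the positive square root: √(EG − F²) = sqrt(u^2 + 1). At (u, v) = (2, 0): sqrt(5).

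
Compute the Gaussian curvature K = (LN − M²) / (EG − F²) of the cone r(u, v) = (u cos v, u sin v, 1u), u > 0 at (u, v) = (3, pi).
K = 0

Coefficients of the first fundamental form: E = 2, F = 0, G = u^2.
Coefficients of the second fundamental form: L = 0, M = 0, N = sqrt(2)*u^2/(2*Abs(u)).
Assemble K = (LN − M²)/(EG − F²) = 0. At (u, v) = (3, pi): K = 0.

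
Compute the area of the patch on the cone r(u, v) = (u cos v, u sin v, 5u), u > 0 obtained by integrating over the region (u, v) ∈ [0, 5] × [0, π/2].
Area = 25*sqrt(26)*pi/4

Area = ∫∫ √(EG − F²) du dv with √(EG − F²) = sqrt(26)*Abs(u). Integrating over [0, 5] × [0, π/2] gives 25*sqrt(26)*pi/4.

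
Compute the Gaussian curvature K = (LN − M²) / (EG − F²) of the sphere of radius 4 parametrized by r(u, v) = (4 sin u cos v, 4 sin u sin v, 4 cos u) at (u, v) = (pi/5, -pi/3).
K = 1/16

Coefficients of the first fundamental form: E = 16, F = 0, G = 16*sin(u)^2.
Coefficients of the second fundamental form: L = -4*sin(u)/Abs(sin(u)), M = 0, N = -4*sin(u)^3/Abs(sin(u)).
Assemble K = (LN − M²)/(EG − F²) = 1/16. At (u, v) = (pi/5, -pi/3): K = 1/16.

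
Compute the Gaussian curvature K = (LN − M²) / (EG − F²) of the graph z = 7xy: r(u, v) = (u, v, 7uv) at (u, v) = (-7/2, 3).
K = -784/17380561

Coefficients of the first fundamental form: E = 49*v^2 + 1, F = 49*u*v, G = 49*u^2 + 1.
Coefficients of the second fundamental form: L = 0, M = 7/sqrt(49*u^2 + 49*v^2 + 1), N = 0.
Assemble K = (LN − M²)/(EG − F²) = -49/(2401*u^4 + 4802*u^2*v^2 + 98*u^2 + 2401*v^4 + 98*v^2 + 1). At (u, v) = (-7/2, 3): K = -784/17380561.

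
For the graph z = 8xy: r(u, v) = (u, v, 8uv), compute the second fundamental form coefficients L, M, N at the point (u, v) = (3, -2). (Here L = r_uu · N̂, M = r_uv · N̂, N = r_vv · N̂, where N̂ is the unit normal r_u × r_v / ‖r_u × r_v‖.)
L = 0;  M = 8*sqrt(17)/119;  N = 0

Compute the unit normal N̂(u, v) = (-8*v/sqrt(64*u^2 + 64*v^2 + 1), -8*u/sqrt(64*u^2 + 64*v^2 + 1), 1/sqrt(64*u^2 + 64*v^2 + 1)), and the second partials r_uu, r_uv, r_vv. Take dot products:
  L(u, v) = r_uu · N̂ = 0,
  M(u, v) = r_uv · N̂ = 8/sqrt(64*u^2 + 64*v^2 + 1),
  N(u, v) = r_vv · N̂ = 0.
Evaluating at (u, v) = (3, -2):
  L = 0, M = 8*sqrt(17)/119, N = 0.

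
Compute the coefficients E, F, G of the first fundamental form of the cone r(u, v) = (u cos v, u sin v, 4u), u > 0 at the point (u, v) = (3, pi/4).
E = 17;  F = 0;  G = 9

Partials: r_u = (cos(v), sin(v), 4), r_v = (-u*sin(v), u*cos(v), 0). As functions of (u, v):
  E = r_u · r_u = 17,
  F = r_u · r_v = 0,
  G = r_v · r_v = u^2.
Evaluating at (u, v) = (3, pi/4): E = 17, F = 0, G = 9.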